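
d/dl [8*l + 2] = 8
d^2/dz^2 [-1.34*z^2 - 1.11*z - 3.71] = -2.68000000000000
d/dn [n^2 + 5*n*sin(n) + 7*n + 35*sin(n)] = 5*n*cos(n) + 2*n + 5*sin(n) + 35*cos(n) + 7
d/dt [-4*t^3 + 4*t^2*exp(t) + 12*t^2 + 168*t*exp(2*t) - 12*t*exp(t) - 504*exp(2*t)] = 4*t^2*exp(t) - 12*t^2 + 336*t*exp(2*t) - 4*t*exp(t) + 24*t - 840*exp(2*t) - 12*exp(t)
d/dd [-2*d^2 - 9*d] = -4*d - 9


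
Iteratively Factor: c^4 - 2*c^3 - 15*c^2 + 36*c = (c + 4)*(c^3 - 6*c^2 + 9*c) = c*(c + 4)*(c^2 - 6*c + 9) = c*(c - 3)*(c + 4)*(c - 3)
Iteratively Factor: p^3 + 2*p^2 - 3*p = (p + 3)*(p^2 - p) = (p - 1)*(p + 3)*(p)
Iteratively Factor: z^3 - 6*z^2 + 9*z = (z - 3)*(z^2 - 3*z) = (z - 3)^2*(z)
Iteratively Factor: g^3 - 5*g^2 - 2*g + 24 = (g - 3)*(g^2 - 2*g - 8) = (g - 3)*(g + 2)*(g - 4)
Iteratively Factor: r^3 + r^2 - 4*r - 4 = (r - 2)*(r^2 + 3*r + 2) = (r - 2)*(r + 2)*(r + 1)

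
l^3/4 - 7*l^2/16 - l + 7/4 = (l/4 + 1/2)*(l - 2)*(l - 7/4)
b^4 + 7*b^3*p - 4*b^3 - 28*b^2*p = b^2*(b - 4)*(b + 7*p)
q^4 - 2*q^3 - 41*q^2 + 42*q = q*(q - 7)*(q - 1)*(q + 6)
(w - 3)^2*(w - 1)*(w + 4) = w^4 - 3*w^3 - 13*w^2 + 51*w - 36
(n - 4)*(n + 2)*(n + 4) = n^3 + 2*n^2 - 16*n - 32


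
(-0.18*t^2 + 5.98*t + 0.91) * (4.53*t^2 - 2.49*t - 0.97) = -0.8154*t^4 + 27.5376*t^3 - 10.5933*t^2 - 8.0665*t - 0.8827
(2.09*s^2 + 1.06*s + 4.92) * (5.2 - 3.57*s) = -7.4613*s^3 + 7.0838*s^2 - 12.0524*s + 25.584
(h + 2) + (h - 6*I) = 2*h + 2 - 6*I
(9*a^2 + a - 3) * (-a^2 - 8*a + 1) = -9*a^4 - 73*a^3 + 4*a^2 + 25*a - 3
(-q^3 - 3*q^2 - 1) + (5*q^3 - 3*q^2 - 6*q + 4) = 4*q^3 - 6*q^2 - 6*q + 3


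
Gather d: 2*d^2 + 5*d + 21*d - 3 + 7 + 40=2*d^2 + 26*d + 44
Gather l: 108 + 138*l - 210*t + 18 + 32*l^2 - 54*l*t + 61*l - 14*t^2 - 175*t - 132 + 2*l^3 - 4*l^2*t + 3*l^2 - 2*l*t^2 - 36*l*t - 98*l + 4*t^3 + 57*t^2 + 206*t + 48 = 2*l^3 + l^2*(35 - 4*t) + l*(-2*t^2 - 90*t + 101) + 4*t^3 + 43*t^2 - 179*t + 42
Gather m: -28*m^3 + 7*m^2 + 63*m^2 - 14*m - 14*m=-28*m^3 + 70*m^2 - 28*m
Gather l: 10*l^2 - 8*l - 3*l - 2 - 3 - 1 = 10*l^2 - 11*l - 6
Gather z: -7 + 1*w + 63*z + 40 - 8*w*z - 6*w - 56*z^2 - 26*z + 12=-5*w - 56*z^2 + z*(37 - 8*w) + 45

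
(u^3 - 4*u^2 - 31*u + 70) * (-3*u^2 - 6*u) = -3*u^5 + 6*u^4 + 117*u^3 - 24*u^2 - 420*u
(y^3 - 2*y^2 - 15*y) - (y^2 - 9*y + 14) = y^3 - 3*y^2 - 6*y - 14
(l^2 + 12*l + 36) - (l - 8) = l^2 + 11*l + 44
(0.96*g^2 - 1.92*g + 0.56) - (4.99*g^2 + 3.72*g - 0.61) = -4.03*g^2 - 5.64*g + 1.17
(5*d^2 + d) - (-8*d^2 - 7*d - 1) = 13*d^2 + 8*d + 1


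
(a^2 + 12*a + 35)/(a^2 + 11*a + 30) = (a + 7)/(a + 6)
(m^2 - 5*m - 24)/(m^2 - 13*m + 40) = (m + 3)/(m - 5)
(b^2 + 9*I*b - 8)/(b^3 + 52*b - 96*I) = (b + I)/(b^2 - 8*I*b - 12)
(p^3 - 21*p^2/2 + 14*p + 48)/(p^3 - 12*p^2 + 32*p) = (p + 3/2)/p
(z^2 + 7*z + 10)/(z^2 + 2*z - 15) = (z + 2)/(z - 3)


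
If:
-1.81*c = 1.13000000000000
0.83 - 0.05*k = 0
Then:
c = -0.62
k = 16.60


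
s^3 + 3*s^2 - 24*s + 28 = (s - 2)^2*(s + 7)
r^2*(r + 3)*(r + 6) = r^4 + 9*r^3 + 18*r^2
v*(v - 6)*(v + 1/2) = v^3 - 11*v^2/2 - 3*v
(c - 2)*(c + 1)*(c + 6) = c^3 + 5*c^2 - 8*c - 12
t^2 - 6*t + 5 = (t - 5)*(t - 1)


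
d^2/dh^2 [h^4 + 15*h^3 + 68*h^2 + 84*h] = 12*h^2 + 90*h + 136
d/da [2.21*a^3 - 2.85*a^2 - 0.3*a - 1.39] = 6.63*a^2 - 5.7*a - 0.3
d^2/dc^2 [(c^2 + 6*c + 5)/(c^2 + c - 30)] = 10*(c^3 + 21*c^2 + 111*c + 247)/(c^6 + 3*c^5 - 87*c^4 - 179*c^3 + 2610*c^2 + 2700*c - 27000)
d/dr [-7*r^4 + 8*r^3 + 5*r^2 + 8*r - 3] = -28*r^3 + 24*r^2 + 10*r + 8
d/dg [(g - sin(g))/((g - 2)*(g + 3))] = ((1 - cos(g))*(g - 2)*(g + 3) + (-g + sin(g))*(g - 2) + (-g + sin(g))*(g + 3))/((g - 2)^2*(g + 3)^2)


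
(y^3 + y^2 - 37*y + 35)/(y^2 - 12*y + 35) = (y^2 + 6*y - 7)/(y - 7)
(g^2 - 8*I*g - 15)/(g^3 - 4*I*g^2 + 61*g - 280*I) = (g - 3*I)/(g^2 + I*g + 56)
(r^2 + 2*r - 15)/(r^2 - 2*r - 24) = (-r^2 - 2*r + 15)/(-r^2 + 2*r + 24)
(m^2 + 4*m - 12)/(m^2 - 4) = (m + 6)/(m + 2)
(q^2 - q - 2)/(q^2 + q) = (q - 2)/q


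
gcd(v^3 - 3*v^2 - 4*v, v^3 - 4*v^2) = v^2 - 4*v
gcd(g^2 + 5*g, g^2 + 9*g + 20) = g + 5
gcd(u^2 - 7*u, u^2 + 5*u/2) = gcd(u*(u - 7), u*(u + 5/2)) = u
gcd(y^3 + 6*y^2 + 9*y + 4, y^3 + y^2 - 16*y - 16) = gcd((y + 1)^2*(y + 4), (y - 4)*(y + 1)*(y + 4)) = y^2 + 5*y + 4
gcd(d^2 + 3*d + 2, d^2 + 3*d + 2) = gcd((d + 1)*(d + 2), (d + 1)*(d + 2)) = d^2 + 3*d + 2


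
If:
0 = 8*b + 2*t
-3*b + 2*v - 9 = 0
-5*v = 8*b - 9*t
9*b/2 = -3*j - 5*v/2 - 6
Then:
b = -45/103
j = -937/206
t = 180/103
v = 396/103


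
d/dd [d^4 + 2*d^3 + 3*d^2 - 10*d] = 4*d^3 + 6*d^2 + 6*d - 10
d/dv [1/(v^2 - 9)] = -2*v/(v^2 - 9)^2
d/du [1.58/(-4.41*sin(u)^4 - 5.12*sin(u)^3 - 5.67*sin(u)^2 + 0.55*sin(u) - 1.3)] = (27.8712*sin(u)^3 + 24.2688*sin(u)^2 + 17.9172*sin(u) - 0.869)*cos(u)/(4.41*sin(u)^4 + 5.12*sin(u)^3 + 5.67*sin(u)^2 - 0.55*sin(u) + 1.3)^2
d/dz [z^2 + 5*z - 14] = 2*z + 5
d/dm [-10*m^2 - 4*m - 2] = -20*m - 4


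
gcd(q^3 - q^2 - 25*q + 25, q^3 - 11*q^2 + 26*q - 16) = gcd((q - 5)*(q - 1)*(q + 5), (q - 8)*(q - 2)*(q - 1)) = q - 1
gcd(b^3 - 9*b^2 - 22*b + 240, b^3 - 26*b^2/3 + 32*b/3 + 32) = b - 6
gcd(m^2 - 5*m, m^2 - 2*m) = m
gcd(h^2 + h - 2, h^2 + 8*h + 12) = h + 2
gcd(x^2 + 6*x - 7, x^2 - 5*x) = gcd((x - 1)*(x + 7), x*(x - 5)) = 1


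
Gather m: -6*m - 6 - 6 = -6*m - 12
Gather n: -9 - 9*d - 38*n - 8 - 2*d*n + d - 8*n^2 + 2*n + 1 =-8*d - 8*n^2 + n*(-2*d - 36) - 16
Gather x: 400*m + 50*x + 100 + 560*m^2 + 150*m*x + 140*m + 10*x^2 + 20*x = 560*m^2 + 540*m + 10*x^2 + x*(150*m + 70) + 100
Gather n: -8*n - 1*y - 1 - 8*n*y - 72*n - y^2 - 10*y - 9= n*(-8*y - 80) - y^2 - 11*y - 10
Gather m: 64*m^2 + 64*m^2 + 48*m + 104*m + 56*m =128*m^2 + 208*m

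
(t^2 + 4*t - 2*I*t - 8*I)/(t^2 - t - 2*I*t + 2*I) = (t + 4)/(t - 1)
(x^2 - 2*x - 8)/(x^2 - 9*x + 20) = (x + 2)/(x - 5)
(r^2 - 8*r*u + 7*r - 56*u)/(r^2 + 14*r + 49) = (r - 8*u)/(r + 7)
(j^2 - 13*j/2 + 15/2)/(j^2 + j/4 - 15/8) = 4*(2*j^2 - 13*j + 15)/(8*j^2 + 2*j - 15)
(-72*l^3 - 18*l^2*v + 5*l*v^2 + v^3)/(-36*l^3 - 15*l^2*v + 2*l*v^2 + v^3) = (6*l + v)/(3*l + v)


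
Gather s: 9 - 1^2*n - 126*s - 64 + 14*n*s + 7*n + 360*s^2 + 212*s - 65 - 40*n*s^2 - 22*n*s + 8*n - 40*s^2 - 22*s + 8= 14*n + s^2*(320 - 40*n) + s*(64 - 8*n) - 112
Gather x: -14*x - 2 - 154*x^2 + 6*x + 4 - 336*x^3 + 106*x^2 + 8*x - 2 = -336*x^3 - 48*x^2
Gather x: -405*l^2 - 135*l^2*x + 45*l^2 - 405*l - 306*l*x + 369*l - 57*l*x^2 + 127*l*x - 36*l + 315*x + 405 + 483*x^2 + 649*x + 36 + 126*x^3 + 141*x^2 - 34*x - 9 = -360*l^2 - 72*l + 126*x^3 + x^2*(624 - 57*l) + x*(-135*l^2 - 179*l + 930) + 432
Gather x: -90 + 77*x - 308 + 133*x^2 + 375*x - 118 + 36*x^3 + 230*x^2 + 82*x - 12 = 36*x^3 + 363*x^2 + 534*x - 528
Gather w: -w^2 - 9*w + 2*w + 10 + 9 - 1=-w^2 - 7*w + 18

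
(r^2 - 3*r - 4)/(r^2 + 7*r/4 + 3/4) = 4*(r - 4)/(4*r + 3)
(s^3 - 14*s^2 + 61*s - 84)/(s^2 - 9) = (s^2 - 11*s + 28)/(s + 3)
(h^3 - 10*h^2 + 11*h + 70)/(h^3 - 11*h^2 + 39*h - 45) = (h^2 - 5*h - 14)/(h^2 - 6*h + 9)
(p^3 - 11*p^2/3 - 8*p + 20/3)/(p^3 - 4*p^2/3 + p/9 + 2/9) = 3*(p^2 - 3*p - 10)/(3*p^2 - 2*p - 1)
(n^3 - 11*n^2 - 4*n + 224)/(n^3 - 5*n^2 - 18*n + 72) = (n^2 - 15*n + 56)/(n^2 - 9*n + 18)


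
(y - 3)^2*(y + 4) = y^3 - 2*y^2 - 15*y + 36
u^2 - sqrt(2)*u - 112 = (u - 8*sqrt(2))*(u + 7*sqrt(2))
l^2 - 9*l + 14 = (l - 7)*(l - 2)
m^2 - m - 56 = (m - 8)*(m + 7)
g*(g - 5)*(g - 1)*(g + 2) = g^4 - 4*g^3 - 7*g^2 + 10*g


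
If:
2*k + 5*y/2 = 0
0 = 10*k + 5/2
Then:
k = -1/4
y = 1/5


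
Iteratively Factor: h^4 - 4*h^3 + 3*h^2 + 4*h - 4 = (h - 2)*(h^3 - 2*h^2 - h + 2) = (h - 2)*(h - 1)*(h^2 - h - 2) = (h - 2)^2*(h - 1)*(h + 1)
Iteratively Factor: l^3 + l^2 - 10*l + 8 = (l - 2)*(l^2 + 3*l - 4) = (l - 2)*(l - 1)*(l + 4)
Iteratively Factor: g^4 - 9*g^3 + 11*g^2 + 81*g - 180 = (g + 3)*(g^3 - 12*g^2 + 47*g - 60) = (g - 5)*(g + 3)*(g^2 - 7*g + 12) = (g - 5)*(g - 3)*(g + 3)*(g - 4)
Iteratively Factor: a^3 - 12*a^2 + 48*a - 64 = (a - 4)*(a^2 - 8*a + 16) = (a - 4)^2*(a - 4)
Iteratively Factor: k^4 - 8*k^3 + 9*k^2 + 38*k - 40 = (k - 5)*(k^3 - 3*k^2 - 6*k + 8) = (k - 5)*(k - 1)*(k^2 - 2*k - 8) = (k - 5)*(k - 1)*(k + 2)*(k - 4)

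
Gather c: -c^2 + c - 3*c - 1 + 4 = -c^2 - 2*c + 3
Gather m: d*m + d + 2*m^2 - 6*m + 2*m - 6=d + 2*m^2 + m*(d - 4) - 6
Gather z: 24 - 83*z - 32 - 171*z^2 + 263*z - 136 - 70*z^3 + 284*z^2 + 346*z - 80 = -70*z^3 + 113*z^2 + 526*z - 224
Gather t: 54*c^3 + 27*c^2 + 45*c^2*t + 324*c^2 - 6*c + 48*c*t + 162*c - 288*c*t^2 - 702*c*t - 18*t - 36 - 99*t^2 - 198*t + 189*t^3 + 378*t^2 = 54*c^3 + 351*c^2 + 156*c + 189*t^3 + t^2*(279 - 288*c) + t*(45*c^2 - 654*c - 216) - 36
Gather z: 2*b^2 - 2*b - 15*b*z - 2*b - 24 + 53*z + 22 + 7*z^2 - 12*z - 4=2*b^2 - 4*b + 7*z^2 + z*(41 - 15*b) - 6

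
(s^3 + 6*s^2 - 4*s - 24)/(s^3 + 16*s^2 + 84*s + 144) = (s^2 - 4)/(s^2 + 10*s + 24)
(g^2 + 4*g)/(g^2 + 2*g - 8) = g/(g - 2)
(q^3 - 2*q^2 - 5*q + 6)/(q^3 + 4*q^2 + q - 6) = (q - 3)/(q + 3)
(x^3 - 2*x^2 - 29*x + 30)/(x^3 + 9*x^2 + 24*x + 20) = (x^2 - 7*x + 6)/(x^2 + 4*x + 4)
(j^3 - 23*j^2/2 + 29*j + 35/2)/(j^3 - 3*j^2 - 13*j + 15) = (2*j^2 - 13*j - 7)/(2*(j^2 + 2*j - 3))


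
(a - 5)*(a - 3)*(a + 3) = a^3 - 5*a^2 - 9*a + 45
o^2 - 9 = (o - 3)*(o + 3)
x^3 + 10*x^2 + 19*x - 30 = (x - 1)*(x + 5)*(x + 6)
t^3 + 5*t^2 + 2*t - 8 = (t - 1)*(t + 2)*(t + 4)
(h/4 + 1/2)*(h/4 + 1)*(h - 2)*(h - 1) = h^4/16 + 3*h^3/16 - h^2/2 - 3*h/4 + 1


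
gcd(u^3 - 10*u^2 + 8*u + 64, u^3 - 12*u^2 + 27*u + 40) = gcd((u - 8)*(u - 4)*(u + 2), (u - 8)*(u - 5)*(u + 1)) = u - 8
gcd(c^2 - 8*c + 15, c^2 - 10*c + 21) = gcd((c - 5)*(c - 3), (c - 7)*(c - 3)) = c - 3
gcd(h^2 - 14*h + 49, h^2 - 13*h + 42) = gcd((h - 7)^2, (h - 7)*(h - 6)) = h - 7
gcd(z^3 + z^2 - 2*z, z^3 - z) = z^2 - z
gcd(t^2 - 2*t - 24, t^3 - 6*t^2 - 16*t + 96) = t^2 - 2*t - 24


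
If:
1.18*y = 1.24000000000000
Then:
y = 1.05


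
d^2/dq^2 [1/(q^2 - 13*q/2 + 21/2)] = 4*(-4*q^2 + 26*q + (4*q - 13)^2 - 42)/(2*q^2 - 13*q + 21)^3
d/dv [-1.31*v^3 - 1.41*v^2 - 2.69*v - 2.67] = -3.93*v^2 - 2.82*v - 2.69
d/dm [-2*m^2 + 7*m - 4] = 7 - 4*m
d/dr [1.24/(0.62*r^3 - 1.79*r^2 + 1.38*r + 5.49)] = (-2.3064*r^2 + 4.4392*r - 1.7112)/(0.62*r^3 - 1.79*r^2 + 1.38*r + 5.49)^2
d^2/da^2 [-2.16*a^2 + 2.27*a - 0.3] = -4.32000000000000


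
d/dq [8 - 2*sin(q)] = -2*cos(q)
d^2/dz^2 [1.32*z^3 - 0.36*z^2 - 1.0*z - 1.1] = 7.92*z - 0.72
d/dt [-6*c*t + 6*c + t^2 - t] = -6*c + 2*t - 1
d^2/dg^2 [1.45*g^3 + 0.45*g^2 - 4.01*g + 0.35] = 8.7*g + 0.9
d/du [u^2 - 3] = 2*u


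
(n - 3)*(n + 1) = n^2 - 2*n - 3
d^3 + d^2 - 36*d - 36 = (d - 6)*(d + 1)*(d + 6)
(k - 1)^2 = k^2 - 2*k + 1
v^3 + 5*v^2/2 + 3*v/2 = v*(v + 1)*(v + 3/2)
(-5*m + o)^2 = 25*m^2 - 10*m*o + o^2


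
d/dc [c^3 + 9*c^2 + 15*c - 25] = 3*c^2 + 18*c + 15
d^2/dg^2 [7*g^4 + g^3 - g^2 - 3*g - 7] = 84*g^2 + 6*g - 2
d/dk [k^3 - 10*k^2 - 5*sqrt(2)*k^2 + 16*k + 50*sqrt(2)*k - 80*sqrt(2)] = 3*k^2 - 20*k - 10*sqrt(2)*k + 16 + 50*sqrt(2)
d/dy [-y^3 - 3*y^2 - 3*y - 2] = -3*y^2 - 6*y - 3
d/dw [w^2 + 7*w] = 2*w + 7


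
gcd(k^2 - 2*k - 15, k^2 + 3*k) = k + 3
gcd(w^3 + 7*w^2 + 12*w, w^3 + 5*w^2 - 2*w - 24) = w^2 + 7*w + 12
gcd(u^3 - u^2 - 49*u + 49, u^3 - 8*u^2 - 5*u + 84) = u - 7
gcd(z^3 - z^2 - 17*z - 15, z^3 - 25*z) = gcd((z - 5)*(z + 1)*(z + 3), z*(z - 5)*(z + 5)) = z - 5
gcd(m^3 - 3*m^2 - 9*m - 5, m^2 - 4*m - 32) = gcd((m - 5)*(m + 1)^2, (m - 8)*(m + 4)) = 1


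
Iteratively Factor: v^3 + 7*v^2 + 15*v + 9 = (v + 3)*(v^2 + 4*v + 3) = (v + 3)^2*(v + 1)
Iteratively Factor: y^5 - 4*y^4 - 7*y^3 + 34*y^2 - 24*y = (y - 4)*(y^4 - 7*y^2 + 6*y) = (y - 4)*(y - 1)*(y^3 + y^2 - 6*y) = (y - 4)*(y - 2)*(y - 1)*(y^2 + 3*y) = y*(y - 4)*(y - 2)*(y - 1)*(y + 3)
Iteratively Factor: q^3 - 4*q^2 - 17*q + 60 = (q - 3)*(q^2 - q - 20) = (q - 3)*(q + 4)*(q - 5)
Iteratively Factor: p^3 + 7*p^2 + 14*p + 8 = (p + 2)*(p^2 + 5*p + 4) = (p + 1)*(p + 2)*(p + 4)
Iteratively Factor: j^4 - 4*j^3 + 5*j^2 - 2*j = (j - 2)*(j^3 - 2*j^2 + j) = j*(j - 2)*(j^2 - 2*j + 1) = j*(j - 2)*(j - 1)*(j - 1)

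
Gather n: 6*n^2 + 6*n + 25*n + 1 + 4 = 6*n^2 + 31*n + 5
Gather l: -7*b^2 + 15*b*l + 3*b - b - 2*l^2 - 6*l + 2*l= -7*b^2 + 2*b - 2*l^2 + l*(15*b - 4)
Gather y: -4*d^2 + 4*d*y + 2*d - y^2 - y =-4*d^2 + 2*d - y^2 + y*(4*d - 1)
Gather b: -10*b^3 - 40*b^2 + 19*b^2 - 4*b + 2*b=-10*b^3 - 21*b^2 - 2*b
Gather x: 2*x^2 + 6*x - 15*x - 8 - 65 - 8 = 2*x^2 - 9*x - 81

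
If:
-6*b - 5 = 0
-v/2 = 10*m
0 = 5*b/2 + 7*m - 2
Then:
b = -5/6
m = 7/12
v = -35/3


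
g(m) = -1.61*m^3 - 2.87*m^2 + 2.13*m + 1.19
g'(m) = -4.83*m^2 - 5.74*m + 2.13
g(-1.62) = -2.95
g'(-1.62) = -1.25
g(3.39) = -87.29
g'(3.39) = -72.84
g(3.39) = -87.29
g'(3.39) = -72.84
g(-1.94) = -1.99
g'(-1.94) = -4.91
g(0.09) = 1.36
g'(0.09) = 1.57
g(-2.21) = -0.16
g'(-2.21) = -8.77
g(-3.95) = 47.22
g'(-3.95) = -50.56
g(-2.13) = -0.81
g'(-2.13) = -7.56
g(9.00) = -1385.80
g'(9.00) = -440.76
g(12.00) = -3168.61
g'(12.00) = -762.27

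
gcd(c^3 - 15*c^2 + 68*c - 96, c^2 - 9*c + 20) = c - 4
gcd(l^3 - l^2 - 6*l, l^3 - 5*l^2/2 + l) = l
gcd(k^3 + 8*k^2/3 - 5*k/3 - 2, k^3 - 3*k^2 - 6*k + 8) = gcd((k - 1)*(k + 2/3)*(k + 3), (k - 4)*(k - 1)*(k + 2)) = k - 1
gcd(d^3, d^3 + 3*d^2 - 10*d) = d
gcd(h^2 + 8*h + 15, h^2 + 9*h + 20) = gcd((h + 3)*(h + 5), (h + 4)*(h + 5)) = h + 5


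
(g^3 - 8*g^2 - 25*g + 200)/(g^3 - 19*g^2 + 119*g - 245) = (g^2 - 3*g - 40)/(g^2 - 14*g + 49)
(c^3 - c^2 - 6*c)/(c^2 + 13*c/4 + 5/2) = 4*c*(c - 3)/(4*c + 5)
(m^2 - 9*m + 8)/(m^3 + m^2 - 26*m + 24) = (m - 8)/(m^2 + 2*m - 24)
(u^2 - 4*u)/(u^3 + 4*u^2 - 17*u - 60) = u/(u^2 + 8*u + 15)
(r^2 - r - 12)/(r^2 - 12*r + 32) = (r + 3)/(r - 8)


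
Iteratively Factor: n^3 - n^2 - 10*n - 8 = (n + 1)*(n^2 - 2*n - 8) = (n + 1)*(n + 2)*(n - 4)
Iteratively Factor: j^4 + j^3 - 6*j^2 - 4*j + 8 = (j + 2)*(j^3 - j^2 - 4*j + 4) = (j - 2)*(j + 2)*(j^2 + j - 2) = (j - 2)*(j + 2)^2*(j - 1)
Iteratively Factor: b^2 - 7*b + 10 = (b - 5)*(b - 2)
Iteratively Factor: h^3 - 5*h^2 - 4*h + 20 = (h - 2)*(h^2 - 3*h - 10) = (h - 5)*(h - 2)*(h + 2)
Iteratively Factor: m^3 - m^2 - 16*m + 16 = (m - 1)*(m^2 - 16) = (m - 4)*(m - 1)*(m + 4)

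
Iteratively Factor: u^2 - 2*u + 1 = (u - 1)*(u - 1)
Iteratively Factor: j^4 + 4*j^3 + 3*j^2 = (j)*(j^3 + 4*j^2 + 3*j) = j^2*(j^2 + 4*j + 3) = j^2*(j + 1)*(j + 3)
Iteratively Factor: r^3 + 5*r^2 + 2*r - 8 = (r + 2)*(r^2 + 3*r - 4) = (r + 2)*(r + 4)*(r - 1)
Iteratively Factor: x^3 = (x)*(x^2) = x^2*(x)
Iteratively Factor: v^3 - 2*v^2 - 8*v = (v + 2)*(v^2 - 4*v) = (v - 4)*(v + 2)*(v)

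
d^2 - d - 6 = (d - 3)*(d + 2)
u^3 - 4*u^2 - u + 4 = (u - 4)*(u - 1)*(u + 1)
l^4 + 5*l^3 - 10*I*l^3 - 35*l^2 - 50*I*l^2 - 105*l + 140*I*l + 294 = (l - 2)*(l + 7)*(l - 7*I)*(l - 3*I)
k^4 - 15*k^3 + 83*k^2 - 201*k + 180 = (k - 5)*(k - 4)*(k - 3)^2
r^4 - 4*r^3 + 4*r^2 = r^2*(r - 2)^2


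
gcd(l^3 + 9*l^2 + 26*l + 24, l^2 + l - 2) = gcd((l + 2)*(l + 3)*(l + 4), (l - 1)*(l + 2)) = l + 2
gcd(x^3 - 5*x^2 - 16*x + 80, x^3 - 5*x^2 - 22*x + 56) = x + 4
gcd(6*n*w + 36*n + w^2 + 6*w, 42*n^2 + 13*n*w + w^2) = 6*n + w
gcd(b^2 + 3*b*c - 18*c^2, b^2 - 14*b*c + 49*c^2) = 1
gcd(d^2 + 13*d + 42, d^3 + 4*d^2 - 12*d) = d + 6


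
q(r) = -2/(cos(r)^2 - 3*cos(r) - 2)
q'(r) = -2*(2*sin(r)*cos(r) - 3*sin(r))/(cos(r)^2 - 3*cos(r) - 2)^2 = 2*(3 - 2*cos(r))*sin(r)/(sin(r)^2 + 3*cos(r) + 1)^2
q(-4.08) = -16.31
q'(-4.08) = 448.95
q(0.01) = 0.50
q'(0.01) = 0.00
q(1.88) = 2.01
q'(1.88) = 6.95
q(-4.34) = 2.58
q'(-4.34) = 11.53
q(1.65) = 1.14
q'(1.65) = 2.04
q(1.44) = 0.84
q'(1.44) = 0.96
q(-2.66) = -1.38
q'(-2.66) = -2.12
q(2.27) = -5.80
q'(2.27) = 55.12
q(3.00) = -1.03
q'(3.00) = 0.37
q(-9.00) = -1.28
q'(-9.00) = -1.63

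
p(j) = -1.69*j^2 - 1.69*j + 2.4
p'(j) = -3.38*j - 1.69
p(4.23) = -34.99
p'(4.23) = -15.99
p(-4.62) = -25.86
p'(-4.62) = 13.93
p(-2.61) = -4.70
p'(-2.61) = 7.13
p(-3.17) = -9.23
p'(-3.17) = 9.02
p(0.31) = 1.71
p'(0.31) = -2.74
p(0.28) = 1.79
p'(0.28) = -2.64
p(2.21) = -9.59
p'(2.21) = -9.16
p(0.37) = 1.54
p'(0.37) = -2.94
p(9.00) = -149.70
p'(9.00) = -32.11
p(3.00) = -17.88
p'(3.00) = -11.83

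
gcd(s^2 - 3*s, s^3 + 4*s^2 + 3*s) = s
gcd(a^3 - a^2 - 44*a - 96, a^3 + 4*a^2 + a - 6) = a + 3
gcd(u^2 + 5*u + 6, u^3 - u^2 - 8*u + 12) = u + 3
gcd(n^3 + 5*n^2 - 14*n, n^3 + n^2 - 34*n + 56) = n^2 + 5*n - 14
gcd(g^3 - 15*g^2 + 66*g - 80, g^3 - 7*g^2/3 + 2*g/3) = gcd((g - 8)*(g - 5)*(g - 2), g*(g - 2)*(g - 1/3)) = g - 2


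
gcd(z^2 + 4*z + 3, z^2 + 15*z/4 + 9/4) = z + 3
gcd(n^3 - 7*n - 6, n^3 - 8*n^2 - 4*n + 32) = n + 2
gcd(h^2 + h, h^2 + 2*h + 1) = h + 1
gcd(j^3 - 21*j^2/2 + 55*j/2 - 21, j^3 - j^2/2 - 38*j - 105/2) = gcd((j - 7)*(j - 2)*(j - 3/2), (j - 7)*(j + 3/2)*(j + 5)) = j - 7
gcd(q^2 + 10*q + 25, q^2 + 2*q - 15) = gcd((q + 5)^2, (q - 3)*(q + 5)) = q + 5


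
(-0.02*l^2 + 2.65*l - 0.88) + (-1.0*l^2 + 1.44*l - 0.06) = -1.02*l^2 + 4.09*l - 0.94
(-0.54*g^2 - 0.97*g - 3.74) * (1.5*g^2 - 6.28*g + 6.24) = -0.81*g^4 + 1.9362*g^3 - 2.888*g^2 + 17.4344*g - 23.3376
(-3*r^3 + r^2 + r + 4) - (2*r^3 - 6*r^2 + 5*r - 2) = -5*r^3 + 7*r^2 - 4*r + 6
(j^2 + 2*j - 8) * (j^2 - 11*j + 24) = j^4 - 9*j^3 - 6*j^2 + 136*j - 192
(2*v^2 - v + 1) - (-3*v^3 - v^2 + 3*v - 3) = 3*v^3 + 3*v^2 - 4*v + 4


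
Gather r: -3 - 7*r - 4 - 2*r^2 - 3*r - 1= -2*r^2 - 10*r - 8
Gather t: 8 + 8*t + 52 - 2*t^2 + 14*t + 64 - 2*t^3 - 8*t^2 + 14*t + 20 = -2*t^3 - 10*t^2 + 36*t + 144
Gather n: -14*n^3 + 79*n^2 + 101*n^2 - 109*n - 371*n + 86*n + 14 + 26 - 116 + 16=-14*n^3 + 180*n^2 - 394*n - 60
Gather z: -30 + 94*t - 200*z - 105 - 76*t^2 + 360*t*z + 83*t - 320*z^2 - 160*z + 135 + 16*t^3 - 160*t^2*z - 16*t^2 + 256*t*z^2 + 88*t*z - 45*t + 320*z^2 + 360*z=16*t^3 - 92*t^2 + 256*t*z^2 + 132*t + z*(-160*t^2 + 448*t)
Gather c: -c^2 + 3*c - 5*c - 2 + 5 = -c^2 - 2*c + 3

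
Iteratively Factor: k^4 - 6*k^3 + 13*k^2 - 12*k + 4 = (k - 1)*(k^3 - 5*k^2 + 8*k - 4) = (k - 2)*(k - 1)*(k^2 - 3*k + 2) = (k - 2)^2*(k - 1)*(k - 1)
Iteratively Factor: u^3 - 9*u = (u + 3)*(u^2 - 3*u) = u*(u + 3)*(u - 3)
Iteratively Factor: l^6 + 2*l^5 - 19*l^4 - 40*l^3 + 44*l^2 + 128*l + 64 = (l - 4)*(l^5 + 6*l^4 + 5*l^3 - 20*l^2 - 36*l - 16) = (l - 4)*(l + 2)*(l^4 + 4*l^3 - 3*l^2 - 14*l - 8) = (l - 4)*(l + 1)*(l + 2)*(l^3 + 3*l^2 - 6*l - 8) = (l - 4)*(l + 1)*(l + 2)*(l + 4)*(l^2 - l - 2) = (l - 4)*(l + 1)^2*(l + 2)*(l + 4)*(l - 2)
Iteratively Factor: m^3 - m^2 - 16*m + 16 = (m + 4)*(m^2 - 5*m + 4) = (m - 4)*(m + 4)*(m - 1)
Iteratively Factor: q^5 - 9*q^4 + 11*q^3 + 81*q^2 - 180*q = (q - 5)*(q^4 - 4*q^3 - 9*q^2 + 36*q) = (q - 5)*(q - 3)*(q^3 - q^2 - 12*q) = (q - 5)*(q - 4)*(q - 3)*(q^2 + 3*q) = q*(q - 5)*(q - 4)*(q - 3)*(q + 3)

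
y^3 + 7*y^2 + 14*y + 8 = (y + 1)*(y + 2)*(y + 4)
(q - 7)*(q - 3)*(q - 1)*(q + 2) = q^4 - 9*q^3 + 9*q^2 + 41*q - 42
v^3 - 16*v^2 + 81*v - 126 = (v - 7)*(v - 6)*(v - 3)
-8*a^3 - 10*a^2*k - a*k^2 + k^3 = (-4*a + k)*(a + k)*(2*a + k)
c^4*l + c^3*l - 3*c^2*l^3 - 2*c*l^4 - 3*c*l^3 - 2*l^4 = (c - 2*l)*(c + l)^2*(c*l + l)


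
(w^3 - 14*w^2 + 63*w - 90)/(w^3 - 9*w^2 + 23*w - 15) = (w - 6)/(w - 1)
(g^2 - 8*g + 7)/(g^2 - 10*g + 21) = (g - 1)/(g - 3)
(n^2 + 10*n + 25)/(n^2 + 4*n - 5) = (n + 5)/(n - 1)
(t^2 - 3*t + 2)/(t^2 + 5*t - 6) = (t - 2)/(t + 6)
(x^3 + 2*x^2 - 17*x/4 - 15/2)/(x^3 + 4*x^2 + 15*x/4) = (x - 2)/x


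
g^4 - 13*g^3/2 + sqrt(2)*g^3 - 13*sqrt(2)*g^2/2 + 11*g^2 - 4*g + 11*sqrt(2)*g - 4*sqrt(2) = (g - 4)*(g - 2)*(g - 1/2)*(g + sqrt(2))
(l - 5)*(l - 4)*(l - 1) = l^3 - 10*l^2 + 29*l - 20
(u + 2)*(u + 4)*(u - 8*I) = u^3 + 6*u^2 - 8*I*u^2 + 8*u - 48*I*u - 64*I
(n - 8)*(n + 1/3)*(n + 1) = n^3 - 20*n^2/3 - 31*n/3 - 8/3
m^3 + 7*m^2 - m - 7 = (m - 1)*(m + 1)*(m + 7)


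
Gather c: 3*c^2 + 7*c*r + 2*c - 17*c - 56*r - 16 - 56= 3*c^2 + c*(7*r - 15) - 56*r - 72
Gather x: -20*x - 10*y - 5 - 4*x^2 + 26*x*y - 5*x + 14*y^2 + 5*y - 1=-4*x^2 + x*(26*y - 25) + 14*y^2 - 5*y - 6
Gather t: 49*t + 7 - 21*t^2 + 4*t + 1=-21*t^2 + 53*t + 8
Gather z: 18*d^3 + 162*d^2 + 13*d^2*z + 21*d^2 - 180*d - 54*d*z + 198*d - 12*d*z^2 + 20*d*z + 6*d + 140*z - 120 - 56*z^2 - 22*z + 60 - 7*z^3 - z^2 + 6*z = 18*d^3 + 183*d^2 + 24*d - 7*z^3 + z^2*(-12*d - 57) + z*(13*d^2 - 34*d + 124) - 60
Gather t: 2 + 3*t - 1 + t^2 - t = t^2 + 2*t + 1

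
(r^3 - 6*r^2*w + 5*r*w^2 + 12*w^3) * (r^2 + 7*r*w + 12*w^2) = r^5 + r^4*w - 25*r^3*w^2 - 25*r^2*w^3 + 144*r*w^4 + 144*w^5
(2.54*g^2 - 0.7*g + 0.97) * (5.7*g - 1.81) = 14.478*g^3 - 8.5874*g^2 + 6.796*g - 1.7557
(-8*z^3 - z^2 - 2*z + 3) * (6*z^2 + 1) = -48*z^5 - 6*z^4 - 20*z^3 + 17*z^2 - 2*z + 3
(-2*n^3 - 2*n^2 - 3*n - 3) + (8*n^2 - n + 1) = -2*n^3 + 6*n^2 - 4*n - 2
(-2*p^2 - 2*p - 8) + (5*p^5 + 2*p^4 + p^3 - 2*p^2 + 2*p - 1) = 5*p^5 + 2*p^4 + p^3 - 4*p^2 - 9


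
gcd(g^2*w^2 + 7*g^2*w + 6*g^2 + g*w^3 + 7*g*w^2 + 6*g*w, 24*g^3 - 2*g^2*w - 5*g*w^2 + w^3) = 1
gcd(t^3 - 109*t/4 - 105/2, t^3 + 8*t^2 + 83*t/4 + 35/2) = t^2 + 6*t + 35/4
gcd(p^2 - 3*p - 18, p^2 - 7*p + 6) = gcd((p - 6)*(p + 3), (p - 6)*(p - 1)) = p - 6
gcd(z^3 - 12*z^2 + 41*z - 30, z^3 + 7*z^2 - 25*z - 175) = z - 5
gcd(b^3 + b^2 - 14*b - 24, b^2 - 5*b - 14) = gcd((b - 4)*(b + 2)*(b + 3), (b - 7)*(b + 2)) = b + 2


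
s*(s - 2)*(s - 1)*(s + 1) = s^4 - 2*s^3 - s^2 + 2*s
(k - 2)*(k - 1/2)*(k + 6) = k^3 + 7*k^2/2 - 14*k + 6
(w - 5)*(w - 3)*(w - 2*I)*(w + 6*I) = w^4 - 8*w^3 + 4*I*w^3 + 27*w^2 - 32*I*w^2 - 96*w + 60*I*w + 180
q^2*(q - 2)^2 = q^4 - 4*q^3 + 4*q^2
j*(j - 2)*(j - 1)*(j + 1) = j^4 - 2*j^3 - j^2 + 2*j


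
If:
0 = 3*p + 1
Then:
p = -1/3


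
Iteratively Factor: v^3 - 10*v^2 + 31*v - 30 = (v - 3)*(v^2 - 7*v + 10) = (v - 3)*(v - 2)*(v - 5)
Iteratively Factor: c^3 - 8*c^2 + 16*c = (c - 4)*(c^2 - 4*c) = c*(c - 4)*(c - 4)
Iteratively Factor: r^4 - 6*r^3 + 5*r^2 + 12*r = (r - 3)*(r^3 - 3*r^2 - 4*r) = r*(r - 3)*(r^2 - 3*r - 4) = r*(r - 3)*(r + 1)*(r - 4)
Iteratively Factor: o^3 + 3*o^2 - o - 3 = (o - 1)*(o^2 + 4*o + 3) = (o - 1)*(o + 3)*(o + 1)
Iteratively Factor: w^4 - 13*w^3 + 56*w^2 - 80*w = (w)*(w^3 - 13*w^2 + 56*w - 80) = w*(w - 5)*(w^2 - 8*w + 16) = w*(w - 5)*(w - 4)*(w - 4)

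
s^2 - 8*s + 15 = (s - 5)*(s - 3)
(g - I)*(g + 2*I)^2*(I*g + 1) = I*g^4 - 2*g^3 + 3*I*g^2 - 4*g + 4*I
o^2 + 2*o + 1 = (o + 1)^2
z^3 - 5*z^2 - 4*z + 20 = (z - 5)*(z - 2)*(z + 2)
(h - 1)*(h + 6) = h^2 + 5*h - 6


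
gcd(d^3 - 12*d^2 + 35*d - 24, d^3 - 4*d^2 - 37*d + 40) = d^2 - 9*d + 8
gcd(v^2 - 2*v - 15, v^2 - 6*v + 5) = v - 5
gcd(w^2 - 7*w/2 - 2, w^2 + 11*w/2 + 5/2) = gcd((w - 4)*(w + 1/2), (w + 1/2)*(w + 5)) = w + 1/2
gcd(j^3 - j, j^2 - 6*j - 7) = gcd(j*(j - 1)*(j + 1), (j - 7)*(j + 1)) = j + 1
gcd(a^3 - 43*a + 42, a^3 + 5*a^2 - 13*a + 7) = a^2 + 6*a - 7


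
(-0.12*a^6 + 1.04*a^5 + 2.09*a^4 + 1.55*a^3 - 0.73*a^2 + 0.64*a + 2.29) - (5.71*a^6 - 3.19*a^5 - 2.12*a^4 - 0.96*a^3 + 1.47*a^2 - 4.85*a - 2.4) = -5.83*a^6 + 4.23*a^5 + 4.21*a^4 + 2.51*a^3 - 2.2*a^2 + 5.49*a + 4.69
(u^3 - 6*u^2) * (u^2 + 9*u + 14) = u^5 + 3*u^4 - 40*u^3 - 84*u^2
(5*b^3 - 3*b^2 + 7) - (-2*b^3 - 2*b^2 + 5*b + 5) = 7*b^3 - b^2 - 5*b + 2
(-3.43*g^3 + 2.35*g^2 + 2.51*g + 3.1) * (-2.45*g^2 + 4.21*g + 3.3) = 8.4035*g^5 - 20.1978*g^4 - 7.575*g^3 + 10.7271*g^2 + 21.334*g + 10.23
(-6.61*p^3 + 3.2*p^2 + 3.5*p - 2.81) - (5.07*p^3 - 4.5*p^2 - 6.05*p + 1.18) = -11.68*p^3 + 7.7*p^2 + 9.55*p - 3.99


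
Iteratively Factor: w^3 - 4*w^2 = (w)*(w^2 - 4*w) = w*(w - 4)*(w)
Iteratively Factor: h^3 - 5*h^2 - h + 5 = (h - 1)*(h^2 - 4*h - 5) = (h - 5)*(h - 1)*(h + 1)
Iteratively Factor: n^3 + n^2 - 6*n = (n + 3)*(n^2 - 2*n) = (n - 2)*(n + 3)*(n)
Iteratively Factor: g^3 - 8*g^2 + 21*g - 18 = (g - 2)*(g^2 - 6*g + 9) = (g - 3)*(g - 2)*(g - 3)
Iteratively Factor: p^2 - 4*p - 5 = (p - 5)*(p + 1)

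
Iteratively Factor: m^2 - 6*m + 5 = (m - 1)*(m - 5)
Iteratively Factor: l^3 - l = (l)*(l^2 - 1) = l*(l - 1)*(l + 1)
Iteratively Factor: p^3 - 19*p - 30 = (p - 5)*(p^2 + 5*p + 6) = (p - 5)*(p + 2)*(p + 3)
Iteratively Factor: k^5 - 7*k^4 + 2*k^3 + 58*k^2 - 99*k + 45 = (k - 3)*(k^4 - 4*k^3 - 10*k^2 + 28*k - 15) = (k - 3)*(k - 1)*(k^3 - 3*k^2 - 13*k + 15) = (k - 5)*(k - 3)*(k - 1)*(k^2 + 2*k - 3) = (k - 5)*(k - 3)*(k - 1)^2*(k + 3)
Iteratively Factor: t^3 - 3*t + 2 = (t - 1)*(t^2 + t - 2) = (t - 1)^2*(t + 2)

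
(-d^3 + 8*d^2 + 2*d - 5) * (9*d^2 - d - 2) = -9*d^5 + 73*d^4 + 12*d^3 - 63*d^2 + d + 10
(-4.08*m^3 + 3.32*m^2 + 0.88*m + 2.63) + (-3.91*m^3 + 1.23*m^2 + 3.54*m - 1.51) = -7.99*m^3 + 4.55*m^2 + 4.42*m + 1.12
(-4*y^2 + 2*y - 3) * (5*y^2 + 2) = -20*y^4 + 10*y^3 - 23*y^2 + 4*y - 6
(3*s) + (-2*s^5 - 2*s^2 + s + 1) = -2*s^5 - 2*s^2 + 4*s + 1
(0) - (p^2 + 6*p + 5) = -p^2 - 6*p - 5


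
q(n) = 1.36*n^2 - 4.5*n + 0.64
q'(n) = 2.72*n - 4.5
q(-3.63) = 34.90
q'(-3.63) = -14.37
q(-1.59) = 11.23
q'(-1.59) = -8.82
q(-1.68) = 12.04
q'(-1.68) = -9.07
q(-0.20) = 1.59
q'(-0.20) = -5.04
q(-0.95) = 6.14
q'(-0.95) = -7.08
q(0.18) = -0.13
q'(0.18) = -4.01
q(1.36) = -2.96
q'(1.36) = -0.80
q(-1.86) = 13.72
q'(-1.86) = -9.56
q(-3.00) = 26.38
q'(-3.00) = -12.66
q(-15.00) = 374.14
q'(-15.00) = -45.30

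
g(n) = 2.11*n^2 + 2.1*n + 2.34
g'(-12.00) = -48.54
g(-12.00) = 280.98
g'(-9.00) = -35.88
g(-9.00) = 154.35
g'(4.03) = 19.11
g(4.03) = 45.07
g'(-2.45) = -8.24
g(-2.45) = 9.86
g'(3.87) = 18.43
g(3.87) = 42.07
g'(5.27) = 24.34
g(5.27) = 72.01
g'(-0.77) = -1.15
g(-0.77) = 1.97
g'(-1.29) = -3.34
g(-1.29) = 3.14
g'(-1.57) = -4.53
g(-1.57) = 4.24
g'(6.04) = 27.59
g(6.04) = 92.00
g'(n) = 4.22*n + 2.1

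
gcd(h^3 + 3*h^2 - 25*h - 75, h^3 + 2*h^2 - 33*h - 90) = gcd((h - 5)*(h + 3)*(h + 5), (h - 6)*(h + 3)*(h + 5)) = h^2 + 8*h + 15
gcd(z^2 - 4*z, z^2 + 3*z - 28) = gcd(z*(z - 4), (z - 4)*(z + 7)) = z - 4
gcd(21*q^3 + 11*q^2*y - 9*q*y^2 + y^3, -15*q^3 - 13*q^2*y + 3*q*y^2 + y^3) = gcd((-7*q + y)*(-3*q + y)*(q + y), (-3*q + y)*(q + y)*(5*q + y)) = -3*q^2 - 2*q*y + y^2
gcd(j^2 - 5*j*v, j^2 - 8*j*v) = j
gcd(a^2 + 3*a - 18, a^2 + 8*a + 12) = a + 6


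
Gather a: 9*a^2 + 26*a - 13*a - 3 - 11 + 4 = 9*a^2 + 13*a - 10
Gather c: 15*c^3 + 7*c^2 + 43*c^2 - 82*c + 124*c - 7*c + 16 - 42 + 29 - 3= 15*c^3 + 50*c^2 + 35*c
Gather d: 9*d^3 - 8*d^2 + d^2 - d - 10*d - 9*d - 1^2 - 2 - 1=9*d^3 - 7*d^2 - 20*d - 4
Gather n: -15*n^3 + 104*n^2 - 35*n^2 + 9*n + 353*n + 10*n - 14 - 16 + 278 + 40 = -15*n^3 + 69*n^2 + 372*n + 288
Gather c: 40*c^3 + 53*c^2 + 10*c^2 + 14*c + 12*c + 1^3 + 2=40*c^3 + 63*c^2 + 26*c + 3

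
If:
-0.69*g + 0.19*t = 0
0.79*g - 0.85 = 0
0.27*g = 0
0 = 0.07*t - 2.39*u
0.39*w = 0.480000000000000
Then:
No Solution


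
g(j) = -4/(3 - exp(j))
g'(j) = -4*exp(j)/(3 - exp(j))^2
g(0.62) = -3.51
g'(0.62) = -5.71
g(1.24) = 8.78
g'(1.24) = -66.59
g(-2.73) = -1.36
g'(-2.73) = -0.03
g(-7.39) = -1.33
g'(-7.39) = -0.00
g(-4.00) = -1.34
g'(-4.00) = -0.01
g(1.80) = 1.31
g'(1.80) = -2.60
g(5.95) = 0.01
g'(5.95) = -0.01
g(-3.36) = -1.35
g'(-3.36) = -0.02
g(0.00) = -2.00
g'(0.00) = -1.00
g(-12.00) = -1.33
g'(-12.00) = 0.00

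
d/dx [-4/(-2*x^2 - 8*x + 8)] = 4*(-x - 2)/(x^2 + 4*x - 4)^2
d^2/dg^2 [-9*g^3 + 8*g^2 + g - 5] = 16 - 54*g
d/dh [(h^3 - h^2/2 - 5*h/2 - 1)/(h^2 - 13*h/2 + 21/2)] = (4*h^4 - 52*h^3 + 149*h^2 - 34*h - 131)/(4*h^4 - 52*h^3 + 253*h^2 - 546*h + 441)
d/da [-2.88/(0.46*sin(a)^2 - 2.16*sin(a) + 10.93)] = (2.6496*sin(a) - 6.2208)*cos(a)/(0.46*sin(a)^2 - 2.16*sin(a) + 10.93)^2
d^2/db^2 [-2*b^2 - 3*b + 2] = -4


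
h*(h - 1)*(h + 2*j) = h^3 + 2*h^2*j - h^2 - 2*h*j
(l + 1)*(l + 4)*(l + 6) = l^3 + 11*l^2 + 34*l + 24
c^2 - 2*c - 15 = (c - 5)*(c + 3)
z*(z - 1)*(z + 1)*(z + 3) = z^4 + 3*z^3 - z^2 - 3*z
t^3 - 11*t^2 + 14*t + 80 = (t - 8)*(t - 5)*(t + 2)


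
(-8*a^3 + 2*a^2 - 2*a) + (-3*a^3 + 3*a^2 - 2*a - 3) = -11*a^3 + 5*a^2 - 4*a - 3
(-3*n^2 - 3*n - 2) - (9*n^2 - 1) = -12*n^2 - 3*n - 1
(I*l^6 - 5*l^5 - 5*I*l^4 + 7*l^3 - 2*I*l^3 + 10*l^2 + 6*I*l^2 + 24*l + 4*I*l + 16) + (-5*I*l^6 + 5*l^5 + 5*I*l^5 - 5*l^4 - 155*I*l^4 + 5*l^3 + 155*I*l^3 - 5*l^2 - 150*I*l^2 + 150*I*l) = -4*I*l^6 + 5*I*l^5 - 5*l^4 - 160*I*l^4 + 12*l^3 + 153*I*l^3 + 5*l^2 - 144*I*l^2 + 24*l + 154*I*l + 16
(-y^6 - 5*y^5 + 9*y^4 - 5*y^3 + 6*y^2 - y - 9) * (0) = 0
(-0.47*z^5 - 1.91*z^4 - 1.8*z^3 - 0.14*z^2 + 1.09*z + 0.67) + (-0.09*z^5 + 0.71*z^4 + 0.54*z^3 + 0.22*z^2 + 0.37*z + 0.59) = -0.56*z^5 - 1.2*z^4 - 1.26*z^3 + 0.08*z^2 + 1.46*z + 1.26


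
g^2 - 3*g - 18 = (g - 6)*(g + 3)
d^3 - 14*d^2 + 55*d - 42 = (d - 7)*(d - 6)*(d - 1)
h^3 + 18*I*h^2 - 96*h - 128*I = (h + 2*I)*(h + 8*I)^2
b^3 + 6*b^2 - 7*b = b*(b - 1)*(b + 7)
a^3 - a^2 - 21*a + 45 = (a - 3)^2*(a + 5)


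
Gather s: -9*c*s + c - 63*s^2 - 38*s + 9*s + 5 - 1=c - 63*s^2 + s*(-9*c - 29) + 4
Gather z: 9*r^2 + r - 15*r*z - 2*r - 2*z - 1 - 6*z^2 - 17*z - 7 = 9*r^2 - r - 6*z^2 + z*(-15*r - 19) - 8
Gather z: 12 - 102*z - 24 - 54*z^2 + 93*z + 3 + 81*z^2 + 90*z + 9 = 27*z^2 + 81*z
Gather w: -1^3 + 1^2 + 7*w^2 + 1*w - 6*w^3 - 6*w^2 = -6*w^3 + w^2 + w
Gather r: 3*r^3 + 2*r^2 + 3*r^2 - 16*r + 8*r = 3*r^3 + 5*r^2 - 8*r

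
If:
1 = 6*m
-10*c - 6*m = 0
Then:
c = -1/10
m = 1/6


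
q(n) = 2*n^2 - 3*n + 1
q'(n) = 4*n - 3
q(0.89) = -0.09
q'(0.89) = 0.56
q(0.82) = -0.12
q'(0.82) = 0.28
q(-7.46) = 134.68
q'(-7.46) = -32.84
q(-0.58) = 3.41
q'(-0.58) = -5.32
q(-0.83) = 4.87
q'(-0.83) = -6.32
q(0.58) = -0.07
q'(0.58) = -0.68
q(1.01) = 0.01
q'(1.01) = 1.04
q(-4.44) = 53.75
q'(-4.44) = -20.76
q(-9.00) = 190.00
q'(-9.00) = -39.00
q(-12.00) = 325.00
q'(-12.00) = -51.00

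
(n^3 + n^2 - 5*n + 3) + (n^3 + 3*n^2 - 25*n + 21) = 2*n^3 + 4*n^2 - 30*n + 24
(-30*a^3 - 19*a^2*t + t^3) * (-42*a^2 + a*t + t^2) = 1260*a^5 + 768*a^4*t - 49*a^3*t^2 - 61*a^2*t^3 + a*t^4 + t^5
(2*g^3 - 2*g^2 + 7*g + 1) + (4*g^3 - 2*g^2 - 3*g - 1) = 6*g^3 - 4*g^2 + 4*g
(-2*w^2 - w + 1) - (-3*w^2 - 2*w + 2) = w^2 + w - 1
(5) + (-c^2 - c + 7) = -c^2 - c + 12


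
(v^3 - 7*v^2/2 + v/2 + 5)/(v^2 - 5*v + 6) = (2*v^2 - 3*v - 5)/(2*(v - 3))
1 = 1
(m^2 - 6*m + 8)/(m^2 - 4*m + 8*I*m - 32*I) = (m - 2)/(m + 8*I)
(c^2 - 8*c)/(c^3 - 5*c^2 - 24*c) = 1/(c + 3)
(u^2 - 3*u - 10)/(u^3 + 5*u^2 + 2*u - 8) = (u - 5)/(u^2 + 3*u - 4)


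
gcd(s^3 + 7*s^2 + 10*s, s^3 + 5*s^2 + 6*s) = s^2 + 2*s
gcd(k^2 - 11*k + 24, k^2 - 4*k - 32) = k - 8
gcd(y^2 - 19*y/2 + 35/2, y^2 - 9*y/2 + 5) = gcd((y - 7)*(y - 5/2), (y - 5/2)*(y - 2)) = y - 5/2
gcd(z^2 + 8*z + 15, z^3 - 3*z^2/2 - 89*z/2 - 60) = z + 5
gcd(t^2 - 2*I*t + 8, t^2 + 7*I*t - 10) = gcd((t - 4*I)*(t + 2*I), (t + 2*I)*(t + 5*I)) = t + 2*I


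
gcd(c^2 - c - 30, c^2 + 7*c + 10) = c + 5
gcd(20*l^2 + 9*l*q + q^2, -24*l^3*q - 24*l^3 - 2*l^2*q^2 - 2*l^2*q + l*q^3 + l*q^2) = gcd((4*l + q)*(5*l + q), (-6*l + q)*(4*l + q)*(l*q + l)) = 4*l + q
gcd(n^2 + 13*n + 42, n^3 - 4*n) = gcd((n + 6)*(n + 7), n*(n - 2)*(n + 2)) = 1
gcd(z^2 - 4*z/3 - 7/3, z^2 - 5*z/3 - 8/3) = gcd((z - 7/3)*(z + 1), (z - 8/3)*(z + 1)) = z + 1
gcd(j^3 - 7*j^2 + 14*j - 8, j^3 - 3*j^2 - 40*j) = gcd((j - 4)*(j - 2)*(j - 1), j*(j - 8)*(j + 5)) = 1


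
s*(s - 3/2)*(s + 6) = s^3 + 9*s^2/2 - 9*s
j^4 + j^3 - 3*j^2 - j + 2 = (j - 1)^2*(j + 1)*(j + 2)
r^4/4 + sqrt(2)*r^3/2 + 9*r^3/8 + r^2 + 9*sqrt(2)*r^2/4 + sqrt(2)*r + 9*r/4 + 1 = (r/2 + sqrt(2)/2)^2*(r + 1/2)*(r + 4)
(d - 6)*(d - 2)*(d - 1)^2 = d^4 - 10*d^3 + 29*d^2 - 32*d + 12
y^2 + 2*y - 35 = (y - 5)*(y + 7)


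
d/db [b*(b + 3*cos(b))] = -3*b*sin(b) + 2*b + 3*cos(b)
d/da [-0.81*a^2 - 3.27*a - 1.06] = -1.62*a - 3.27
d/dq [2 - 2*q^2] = -4*q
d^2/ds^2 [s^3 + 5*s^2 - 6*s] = 6*s + 10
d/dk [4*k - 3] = 4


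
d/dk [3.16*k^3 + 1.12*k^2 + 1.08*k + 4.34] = 9.48*k^2 + 2.24*k + 1.08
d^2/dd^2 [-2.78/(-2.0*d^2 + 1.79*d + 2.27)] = (22.24*d^2 - 19.9048*d - 2.78*(4.0*d - 1.79)*(8.0*d - 3.58) - 25.2424)/(-2.0*d^2 + 1.79*d + 2.27)^3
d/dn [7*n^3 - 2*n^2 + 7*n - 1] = 21*n^2 - 4*n + 7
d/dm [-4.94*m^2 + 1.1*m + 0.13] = 1.1 - 9.88*m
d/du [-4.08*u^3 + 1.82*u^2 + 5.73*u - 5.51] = -12.24*u^2 + 3.64*u + 5.73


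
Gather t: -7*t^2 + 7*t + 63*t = -7*t^2 + 70*t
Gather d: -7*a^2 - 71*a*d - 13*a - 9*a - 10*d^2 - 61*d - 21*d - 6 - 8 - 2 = -7*a^2 - 22*a - 10*d^2 + d*(-71*a - 82) - 16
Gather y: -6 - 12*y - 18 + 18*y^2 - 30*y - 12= 18*y^2 - 42*y - 36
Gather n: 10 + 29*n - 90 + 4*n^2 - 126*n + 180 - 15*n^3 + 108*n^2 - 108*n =-15*n^3 + 112*n^2 - 205*n + 100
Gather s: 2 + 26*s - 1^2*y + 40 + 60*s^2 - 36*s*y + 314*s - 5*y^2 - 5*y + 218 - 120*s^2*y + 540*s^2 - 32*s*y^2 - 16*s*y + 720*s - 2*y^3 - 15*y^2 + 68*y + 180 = s^2*(600 - 120*y) + s*(-32*y^2 - 52*y + 1060) - 2*y^3 - 20*y^2 + 62*y + 440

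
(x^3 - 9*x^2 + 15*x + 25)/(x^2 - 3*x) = (x^3 - 9*x^2 + 15*x + 25)/(x*(x - 3))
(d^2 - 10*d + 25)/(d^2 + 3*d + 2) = (d^2 - 10*d + 25)/(d^2 + 3*d + 2)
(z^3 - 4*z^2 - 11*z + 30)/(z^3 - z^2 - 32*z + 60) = (z + 3)/(z + 6)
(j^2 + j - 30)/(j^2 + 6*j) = (j - 5)/j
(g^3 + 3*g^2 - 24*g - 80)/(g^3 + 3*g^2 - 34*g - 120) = (g^2 - g - 20)/(g^2 - g - 30)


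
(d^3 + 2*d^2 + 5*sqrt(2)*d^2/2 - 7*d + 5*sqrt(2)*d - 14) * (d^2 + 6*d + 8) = d^5 + 5*sqrt(2)*d^4/2 + 8*d^4 + 13*d^3 + 20*sqrt(2)*d^3 - 40*d^2 + 50*sqrt(2)*d^2 - 140*d + 40*sqrt(2)*d - 112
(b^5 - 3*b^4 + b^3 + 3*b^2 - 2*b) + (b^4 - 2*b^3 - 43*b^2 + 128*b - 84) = b^5 - 2*b^4 - b^3 - 40*b^2 + 126*b - 84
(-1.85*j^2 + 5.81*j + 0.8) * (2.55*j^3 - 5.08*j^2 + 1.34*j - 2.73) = -4.7175*j^5 + 24.2135*j^4 - 29.9538*j^3 + 8.7719*j^2 - 14.7893*j - 2.184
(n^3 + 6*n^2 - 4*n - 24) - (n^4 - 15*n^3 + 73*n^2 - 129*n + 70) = -n^4 + 16*n^3 - 67*n^2 + 125*n - 94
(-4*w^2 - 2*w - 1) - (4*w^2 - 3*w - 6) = -8*w^2 + w + 5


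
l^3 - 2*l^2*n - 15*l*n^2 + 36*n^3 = (l - 3*n)^2*(l + 4*n)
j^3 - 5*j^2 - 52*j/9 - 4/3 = (j - 6)*(j + 1/3)*(j + 2/3)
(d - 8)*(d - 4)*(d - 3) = d^3 - 15*d^2 + 68*d - 96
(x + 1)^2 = x^2 + 2*x + 1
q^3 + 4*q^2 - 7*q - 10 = (q - 2)*(q + 1)*(q + 5)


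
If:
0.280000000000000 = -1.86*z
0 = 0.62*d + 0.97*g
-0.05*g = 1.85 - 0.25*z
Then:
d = 59.06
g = -37.75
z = -0.15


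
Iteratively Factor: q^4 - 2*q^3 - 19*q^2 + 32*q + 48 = (q + 4)*(q^3 - 6*q^2 + 5*q + 12) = (q + 1)*(q + 4)*(q^2 - 7*q + 12) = (q - 3)*(q + 1)*(q + 4)*(q - 4)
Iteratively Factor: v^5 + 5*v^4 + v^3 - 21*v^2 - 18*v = (v + 3)*(v^4 + 2*v^3 - 5*v^2 - 6*v) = (v + 3)^2*(v^3 - v^2 - 2*v) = (v + 1)*(v + 3)^2*(v^2 - 2*v) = v*(v + 1)*(v + 3)^2*(v - 2)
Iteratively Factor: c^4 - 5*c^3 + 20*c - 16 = (c - 1)*(c^3 - 4*c^2 - 4*c + 16) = (c - 2)*(c - 1)*(c^2 - 2*c - 8) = (c - 4)*(c - 2)*(c - 1)*(c + 2)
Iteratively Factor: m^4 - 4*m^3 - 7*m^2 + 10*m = (m)*(m^3 - 4*m^2 - 7*m + 10) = m*(m - 5)*(m^2 + m - 2) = m*(m - 5)*(m + 2)*(m - 1)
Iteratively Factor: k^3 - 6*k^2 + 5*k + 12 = (k + 1)*(k^2 - 7*k + 12) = (k - 4)*(k + 1)*(k - 3)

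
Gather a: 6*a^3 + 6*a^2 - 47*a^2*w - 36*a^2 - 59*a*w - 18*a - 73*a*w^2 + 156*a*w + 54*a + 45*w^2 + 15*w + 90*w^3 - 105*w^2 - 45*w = 6*a^3 + a^2*(-47*w - 30) + a*(-73*w^2 + 97*w + 36) + 90*w^3 - 60*w^2 - 30*w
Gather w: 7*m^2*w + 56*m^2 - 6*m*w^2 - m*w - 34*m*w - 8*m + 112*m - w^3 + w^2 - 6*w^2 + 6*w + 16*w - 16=56*m^2 + 104*m - w^3 + w^2*(-6*m - 5) + w*(7*m^2 - 35*m + 22) - 16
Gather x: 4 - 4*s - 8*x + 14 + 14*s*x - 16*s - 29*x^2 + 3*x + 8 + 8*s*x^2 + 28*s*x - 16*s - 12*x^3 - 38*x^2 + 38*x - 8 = -36*s - 12*x^3 + x^2*(8*s - 67) + x*(42*s + 33) + 18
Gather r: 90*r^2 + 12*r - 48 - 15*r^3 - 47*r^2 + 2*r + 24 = -15*r^3 + 43*r^2 + 14*r - 24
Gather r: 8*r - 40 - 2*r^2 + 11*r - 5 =-2*r^2 + 19*r - 45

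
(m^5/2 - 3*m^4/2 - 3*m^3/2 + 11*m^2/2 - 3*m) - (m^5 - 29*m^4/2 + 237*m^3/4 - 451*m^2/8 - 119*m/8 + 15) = -m^5/2 + 13*m^4 - 243*m^3/4 + 495*m^2/8 + 95*m/8 - 15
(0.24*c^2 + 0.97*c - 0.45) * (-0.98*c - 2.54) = -0.2352*c^3 - 1.5602*c^2 - 2.0228*c + 1.143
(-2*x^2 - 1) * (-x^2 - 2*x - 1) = 2*x^4 + 4*x^3 + 3*x^2 + 2*x + 1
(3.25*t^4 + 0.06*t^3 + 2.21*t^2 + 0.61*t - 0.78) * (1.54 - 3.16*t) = -10.27*t^5 + 4.8154*t^4 - 6.8912*t^3 + 1.4758*t^2 + 3.4042*t - 1.2012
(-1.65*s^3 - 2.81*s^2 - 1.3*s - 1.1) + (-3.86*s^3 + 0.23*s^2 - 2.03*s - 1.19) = -5.51*s^3 - 2.58*s^2 - 3.33*s - 2.29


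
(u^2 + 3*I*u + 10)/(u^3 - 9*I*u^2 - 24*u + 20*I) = (u + 5*I)/(u^2 - 7*I*u - 10)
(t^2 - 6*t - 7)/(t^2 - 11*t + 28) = (t + 1)/(t - 4)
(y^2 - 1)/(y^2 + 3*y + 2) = (y - 1)/(y + 2)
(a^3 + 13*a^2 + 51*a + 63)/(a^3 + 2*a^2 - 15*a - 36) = (a + 7)/(a - 4)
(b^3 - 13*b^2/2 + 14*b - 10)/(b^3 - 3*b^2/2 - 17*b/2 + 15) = (b - 2)/(b + 3)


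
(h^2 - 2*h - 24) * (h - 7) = h^3 - 9*h^2 - 10*h + 168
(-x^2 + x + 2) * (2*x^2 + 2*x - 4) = -2*x^4 + 10*x^2 - 8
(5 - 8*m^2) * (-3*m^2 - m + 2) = 24*m^4 + 8*m^3 - 31*m^2 - 5*m + 10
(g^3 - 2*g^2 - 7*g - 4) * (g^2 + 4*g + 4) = g^5 + 2*g^4 - 11*g^3 - 40*g^2 - 44*g - 16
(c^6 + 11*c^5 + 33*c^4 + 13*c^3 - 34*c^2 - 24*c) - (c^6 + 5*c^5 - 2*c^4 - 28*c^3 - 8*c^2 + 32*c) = 6*c^5 + 35*c^4 + 41*c^3 - 26*c^2 - 56*c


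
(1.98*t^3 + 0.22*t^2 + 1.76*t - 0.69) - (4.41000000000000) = 1.98*t^3 + 0.22*t^2 + 1.76*t - 5.1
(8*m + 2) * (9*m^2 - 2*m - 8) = 72*m^3 + 2*m^2 - 68*m - 16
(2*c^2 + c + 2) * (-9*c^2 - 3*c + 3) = -18*c^4 - 15*c^3 - 15*c^2 - 3*c + 6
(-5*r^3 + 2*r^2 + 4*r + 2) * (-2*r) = 10*r^4 - 4*r^3 - 8*r^2 - 4*r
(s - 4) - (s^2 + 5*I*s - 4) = -s^2 + s - 5*I*s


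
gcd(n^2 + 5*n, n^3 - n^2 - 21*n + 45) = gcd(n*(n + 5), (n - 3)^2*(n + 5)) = n + 5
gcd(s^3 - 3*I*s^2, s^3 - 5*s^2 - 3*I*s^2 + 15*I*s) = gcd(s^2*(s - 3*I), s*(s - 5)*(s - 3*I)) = s^2 - 3*I*s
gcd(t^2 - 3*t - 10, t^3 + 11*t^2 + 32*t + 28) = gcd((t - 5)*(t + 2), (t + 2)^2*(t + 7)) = t + 2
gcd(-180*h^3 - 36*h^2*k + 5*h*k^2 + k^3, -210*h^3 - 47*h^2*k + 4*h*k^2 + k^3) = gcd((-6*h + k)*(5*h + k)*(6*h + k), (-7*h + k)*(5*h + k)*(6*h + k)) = 30*h^2 + 11*h*k + k^2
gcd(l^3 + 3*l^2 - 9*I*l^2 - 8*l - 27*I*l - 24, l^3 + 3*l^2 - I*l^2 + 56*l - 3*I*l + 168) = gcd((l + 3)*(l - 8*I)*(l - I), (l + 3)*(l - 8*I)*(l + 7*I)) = l^2 + l*(3 - 8*I) - 24*I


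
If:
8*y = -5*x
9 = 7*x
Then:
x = 9/7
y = -45/56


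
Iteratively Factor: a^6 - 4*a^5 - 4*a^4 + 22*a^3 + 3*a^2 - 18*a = (a - 3)*(a^5 - a^4 - 7*a^3 + a^2 + 6*a) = (a - 3)^2*(a^4 + 2*a^3 - a^2 - 2*a) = (a - 3)^2*(a + 1)*(a^3 + a^2 - 2*a) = (a - 3)^2*(a - 1)*(a + 1)*(a^2 + 2*a) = (a - 3)^2*(a - 1)*(a + 1)*(a + 2)*(a)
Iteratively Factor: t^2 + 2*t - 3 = (t + 3)*(t - 1)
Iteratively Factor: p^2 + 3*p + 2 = (p + 1)*(p + 2)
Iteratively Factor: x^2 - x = (x - 1)*(x)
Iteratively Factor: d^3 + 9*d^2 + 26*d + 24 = (d + 3)*(d^2 + 6*d + 8) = (d + 2)*(d + 3)*(d + 4)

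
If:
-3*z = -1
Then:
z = 1/3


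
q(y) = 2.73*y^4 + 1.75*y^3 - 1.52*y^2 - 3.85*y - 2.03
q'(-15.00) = -35632.00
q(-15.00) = 132013.72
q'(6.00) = 2525.63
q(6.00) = 3836.23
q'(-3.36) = -348.59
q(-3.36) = 275.32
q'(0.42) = -3.39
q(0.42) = -3.70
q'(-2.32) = -104.90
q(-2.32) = 55.96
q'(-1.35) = -17.05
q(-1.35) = 5.16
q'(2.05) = 106.06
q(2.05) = 46.98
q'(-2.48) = -130.58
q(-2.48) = 74.75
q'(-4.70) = -1007.34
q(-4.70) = 1132.95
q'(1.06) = 11.83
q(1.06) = -2.29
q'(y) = 10.92*y^3 + 5.25*y^2 - 3.04*y - 3.85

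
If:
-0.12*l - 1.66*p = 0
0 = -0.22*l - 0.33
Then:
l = -1.50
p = 0.11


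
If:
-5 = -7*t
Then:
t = 5/7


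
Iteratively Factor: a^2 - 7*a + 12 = (a - 4)*(a - 3)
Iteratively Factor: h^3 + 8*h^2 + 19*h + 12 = (h + 1)*(h^2 + 7*h + 12) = (h + 1)*(h + 3)*(h + 4)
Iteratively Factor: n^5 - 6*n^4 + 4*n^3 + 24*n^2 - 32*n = (n - 2)*(n^4 - 4*n^3 - 4*n^2 + 16*n) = (n - 2)*(n + 2)*(n^3 - 6*n^2 + 8*n) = (n - 4)*(n - 2)*(n + 2)*(n^2 - 2*n) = n*(n - 4)*(n - 2)*(n + 2)*(n - 2)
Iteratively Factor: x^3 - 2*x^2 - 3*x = (x + 1)*(x^2 - 3*x) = (x - 3)*(x + 1)*(x)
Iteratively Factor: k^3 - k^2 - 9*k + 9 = (k - 3)*(k^2 + 2*k - 3) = (k - 3)*(k + 3)*(k - 1)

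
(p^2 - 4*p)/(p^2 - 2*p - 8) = p/(p + 2)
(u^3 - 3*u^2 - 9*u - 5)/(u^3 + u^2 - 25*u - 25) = (u + 1)/(u + 5)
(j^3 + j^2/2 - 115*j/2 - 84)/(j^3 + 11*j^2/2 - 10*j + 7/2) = (2*j^2 - 13*j - 24)/(2*j^2 - 3*j + 1)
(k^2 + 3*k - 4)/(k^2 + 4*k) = (k - 1)/k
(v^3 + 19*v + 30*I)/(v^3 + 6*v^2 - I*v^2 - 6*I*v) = (v^3 + 19*v + 30*I)/(v*(v^2 + v*(6 - I) - 6*I))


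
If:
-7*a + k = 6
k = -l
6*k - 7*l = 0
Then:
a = -6/7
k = 0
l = 0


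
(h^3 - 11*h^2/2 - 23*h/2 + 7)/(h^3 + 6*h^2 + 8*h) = (2*h^2 - 15*h + 7)/(2*h*(h + 4))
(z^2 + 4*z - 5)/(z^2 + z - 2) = (z + 5)/(z + 2)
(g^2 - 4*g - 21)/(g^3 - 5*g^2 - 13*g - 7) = (g + 3)/(g^2 + 2*g + 1)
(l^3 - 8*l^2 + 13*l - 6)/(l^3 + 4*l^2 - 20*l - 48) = (l^3 - 8*l^2 + 13*l - 6)/(l^3 + 4*l^2 - 20*l - 48)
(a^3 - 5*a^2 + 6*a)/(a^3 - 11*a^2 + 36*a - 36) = a/(a - 6)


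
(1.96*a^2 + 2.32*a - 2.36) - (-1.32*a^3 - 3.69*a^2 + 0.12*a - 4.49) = 1.32*a^3 + 5.65*a^2 + 2.2*a + 2.13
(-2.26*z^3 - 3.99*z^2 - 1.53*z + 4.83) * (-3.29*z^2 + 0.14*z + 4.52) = 7.4354*z^5 + 12.8107*z^4 - 5.7401*z^3 - 34.1397*z^2 - 6.2394*z + 21.8316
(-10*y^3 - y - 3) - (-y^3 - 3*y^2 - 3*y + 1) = -9*y^3 + 3*y^2 + 2*y - 4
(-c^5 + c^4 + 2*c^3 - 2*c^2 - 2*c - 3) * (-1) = c^5 - c^4 - 2*c^3 + 2*c^2 + 2*c + 3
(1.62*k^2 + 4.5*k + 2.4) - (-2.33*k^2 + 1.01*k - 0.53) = 3.95*k^2 + 3.49*k + 2.93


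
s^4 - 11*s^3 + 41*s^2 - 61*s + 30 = (s - 5)*(s - 3)*(s - 2)*(s - 1)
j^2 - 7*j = j*(j - 7)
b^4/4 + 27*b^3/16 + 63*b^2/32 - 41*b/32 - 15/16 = (b/4 + 1/2)*(b - 3/4)*(b + 1/2)*(b + 5)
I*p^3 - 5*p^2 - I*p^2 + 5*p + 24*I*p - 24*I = (p - 3*I)*(p + 8*I)*(I*p - I)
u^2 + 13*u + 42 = (u + 6)*(u + 7)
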